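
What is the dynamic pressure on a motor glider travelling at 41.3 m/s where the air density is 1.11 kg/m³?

q = 947 Pa

q = ½ρv² = ½ × 1.11 × 41.3² = 947 Pa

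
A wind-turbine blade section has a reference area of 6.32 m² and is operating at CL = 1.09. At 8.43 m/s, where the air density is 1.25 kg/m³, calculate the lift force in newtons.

Dynamic pressure q = ½ρv² = ½ × 1.25 × 8.43² = 44.42 Pa.
L = q·S·CL = 44.42 × 6.32 × 1.09 = 306 N

L = 306 N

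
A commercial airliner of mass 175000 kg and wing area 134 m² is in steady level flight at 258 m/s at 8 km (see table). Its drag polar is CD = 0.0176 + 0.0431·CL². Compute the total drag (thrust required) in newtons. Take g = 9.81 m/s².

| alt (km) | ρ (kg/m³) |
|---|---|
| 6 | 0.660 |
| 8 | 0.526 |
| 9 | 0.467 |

D = 95400 N

At 8 km, from the table: ρ = 0.526 kg/m³.
In steady level flight, lift balances weight: W = mg = 175000 × 9.81 = 1.7168×10^6 N.
q = ½ρv² = ½ × 0.526 × 258² = 17510 Pa.
CL = 2W/(ρv²S) = 2×1.7168×10^6/(0.526×258²×134) = 0.7318.
CD = 0.0176 + 0.0431 × 0.7318² = 0.04068.
D = q·S·CD = 17510 × 134 × 0.04068 = 95440 N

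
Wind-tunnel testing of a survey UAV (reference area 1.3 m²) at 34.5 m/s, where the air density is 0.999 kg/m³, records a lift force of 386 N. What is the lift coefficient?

CL = 0.499

From L = ½ρv²S·CL, rearranging gives CL = 2L/(ρv²S).
CL = 2 × 386 / (0.999 × 34.5² × 1.3) = 0.499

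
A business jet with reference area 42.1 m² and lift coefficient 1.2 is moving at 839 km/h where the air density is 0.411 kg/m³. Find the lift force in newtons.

L = 5.64×10^5 N

Convert speed: v = 839 km/h ÷ 3.6 = 233.1 m/s.
L = ½ρv²S·CL = ½ × 0.411 × 233.1² × 42.1 × 1.2 = 5.64×10^5 N ≈ 564 kN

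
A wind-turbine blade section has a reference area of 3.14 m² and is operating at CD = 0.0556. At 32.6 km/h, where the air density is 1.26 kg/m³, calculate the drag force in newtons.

D = 9.02 N

Convert speed: v = 32.6 km/h ÷ 3.6 = 9.056 m/s.
D = ½ρv²S·CD = ½ × 1.26 × 9.056² × 3.14 × 0.0556 = 9.02 N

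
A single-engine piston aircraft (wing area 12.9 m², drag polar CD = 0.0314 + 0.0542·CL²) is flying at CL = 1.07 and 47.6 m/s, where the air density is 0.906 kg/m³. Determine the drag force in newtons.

CD = 0.0314 + 0.0542 × 1.07² = 0.09345
D = ½ρv²S·CD = ½ × 0.906 × 47.6² × 12.9 × 0.09345 = 1240 N

D = 1240 N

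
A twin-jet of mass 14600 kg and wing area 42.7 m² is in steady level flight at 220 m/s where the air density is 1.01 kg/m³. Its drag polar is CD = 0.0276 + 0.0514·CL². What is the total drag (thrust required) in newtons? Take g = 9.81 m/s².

Weight W = mg = 14600 × 9.81 = 1.4323×10^5 N; in level flight L = W.
q = ½ρv² = ½ × 1.01 × 220² = 24440 Pa.
CL = 2W/(ρv²S) = 2×1.4323×10^5/(1.01×220²×42.7) = 0.1372.
CD = 0.0276 + 0.0514 × 0.1372² = 0.02857.
D = q·S·CD = 24440 × 42.7 × 0.02857 = 29820 N

D = 29800 N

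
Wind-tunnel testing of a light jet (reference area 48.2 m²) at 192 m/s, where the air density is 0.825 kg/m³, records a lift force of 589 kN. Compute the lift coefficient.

CL = 0.804

From L = ½ρv²S·CL, rearranging gives CL = 2L/(ρv²S).
CL = 2 × 5.89×10^5 / (0.825 × 192² × 48.2) = 0.804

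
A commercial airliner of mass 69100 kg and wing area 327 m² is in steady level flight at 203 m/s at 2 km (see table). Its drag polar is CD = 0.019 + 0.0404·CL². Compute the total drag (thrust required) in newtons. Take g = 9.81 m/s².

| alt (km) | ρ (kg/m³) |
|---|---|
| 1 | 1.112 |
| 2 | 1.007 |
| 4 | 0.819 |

D = 1.32×10^5 N

At 2 km, from the table: ρ = 1.007 kg/m³.
Level flight ⇒ L = W = m·g = 69100 × 9.81 = 6.7787×10^5 N.
q = ½ρv² = ½ × 1.007 × 203² = 20750 Pa.
CL = W/(q·S) = 6.7787×10^5 / (20750 × 327) = 0.09991.
CD = 0.019 + 0.0404 × 0.09991² = 0.0194.
D = q·S·CD = 20750 × 327 × 0.0194 = 1.316×10^5 N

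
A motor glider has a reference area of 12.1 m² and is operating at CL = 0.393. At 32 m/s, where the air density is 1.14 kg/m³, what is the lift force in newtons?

L = 2780 N

Dynamic pressure q = ½ρv² = ½ × 1.14 × 32² = 583.7 Pa.
L = q·S·CL = 583.7 × 12.1 × 0.393 = 2780 N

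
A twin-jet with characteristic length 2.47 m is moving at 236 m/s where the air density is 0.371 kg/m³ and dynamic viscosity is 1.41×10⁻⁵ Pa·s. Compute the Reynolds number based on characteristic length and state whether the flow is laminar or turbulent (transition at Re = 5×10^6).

Re = ρ·v·c/μ = 0.371 × 236 × 2.47 / (1.41×10⁻⁵) = 1.53×10^7
Since 1.53×10^7 > 5×10^6, the flow is turbulent.

Re = 1.53×10^7 (turbulent)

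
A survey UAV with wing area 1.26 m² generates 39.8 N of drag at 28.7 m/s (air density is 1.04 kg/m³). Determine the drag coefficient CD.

From D = ½ρv²S·CD, rearranging gives CD = 2D/(ρv²S).
CD = 2 × 39.8 / (1.04 × 28.7² × 1.26) = 0.0737

CD = 0.0737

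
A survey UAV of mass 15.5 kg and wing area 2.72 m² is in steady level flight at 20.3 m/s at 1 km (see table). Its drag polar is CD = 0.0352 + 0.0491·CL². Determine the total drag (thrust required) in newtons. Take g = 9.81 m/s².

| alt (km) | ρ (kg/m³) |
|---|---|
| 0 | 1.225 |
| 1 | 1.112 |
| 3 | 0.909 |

D = 23.8 N

At 1 km, from the table: ρ = 1.112 kg/m³.
Weight W = mg = 15.5 × 9.81 = 152.06 N; in level flight L = W.
q = ½ρv² = ½ × 1.112 × 20.3² = 229.1 Pa.
Required CL = L/(qS) = 152.06/(229.1·2.72) = 0.244.
CD = 0.0352 + 0.0491 × 0.244² = 0.03812.
D = q·S·CD = 229.1 × 2.72 × 0.03812 = 23.76 N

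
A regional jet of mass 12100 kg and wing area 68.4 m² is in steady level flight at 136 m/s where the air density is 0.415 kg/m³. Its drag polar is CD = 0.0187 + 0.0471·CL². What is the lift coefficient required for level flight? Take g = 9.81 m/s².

Weight W = mg = 12100 × 9.81 = 1.187×10^5 N; in level flight L = W.
Dynamic pressure q = 0.5 × 0.415 × 136² = 3838 Pa.
CL = W/(q·S) = 1.187×10^5 / (3838 × 68.4) = 0.4522.

CL = 0.452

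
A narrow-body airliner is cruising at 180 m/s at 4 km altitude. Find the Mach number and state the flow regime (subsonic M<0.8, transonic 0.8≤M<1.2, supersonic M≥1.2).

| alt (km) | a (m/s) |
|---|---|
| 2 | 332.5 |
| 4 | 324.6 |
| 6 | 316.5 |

M = 0.555 (subsonic)

At 4 km, from the table: a = 324.6 m/s.
M = v/a = 180 / 324.6 = 0.555
M = 0.555 → subsonic.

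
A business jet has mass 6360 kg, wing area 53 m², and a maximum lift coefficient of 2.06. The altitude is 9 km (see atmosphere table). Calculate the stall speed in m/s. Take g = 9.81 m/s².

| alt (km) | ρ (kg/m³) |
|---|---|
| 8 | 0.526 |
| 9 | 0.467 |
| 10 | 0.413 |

V_stall = 49.5 m/s

At 9 km, from the table: ρ = 0.467 kg/m³.
Weight W = mg = 6360 × 9.81 = 62390 N.
From L = ½ρV²S·CL,max = W: V_stall = √(2W/(ρSCL,max)) = √(2·62390/(0.467·53·2.06))
V_stall = √2447 = 49.5 m/s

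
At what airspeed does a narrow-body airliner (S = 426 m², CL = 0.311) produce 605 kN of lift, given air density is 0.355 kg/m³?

v = 160 m/s

L = ½ρv²S·CL ⇒ v = √(2L/(ρ·S·CL))
v = √(2 × 6.05×10^5 / (0.355 × 426 × 0.311)) = √25730 = 160 m/s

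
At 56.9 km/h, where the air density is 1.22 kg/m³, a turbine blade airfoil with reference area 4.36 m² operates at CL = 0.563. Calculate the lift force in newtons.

Convert speed: v = 56.9 km/h ÷ 3.6 = 15.81 m/s.
L = ½ρv²S·CL = ½ × 1.22 × 15.81² × 4.36 × 0.563 = 374 N

L = 374 N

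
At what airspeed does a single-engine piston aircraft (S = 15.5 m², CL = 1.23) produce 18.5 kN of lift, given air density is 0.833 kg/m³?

L = ½ρv²S·CL ⇒ v = √(2L/(ρ·S·CL))
v = √(2 × 18500 / (0.833 × 15.5 × 1.23)) = √2330 = 48.3 m/s

v = 48.3 m/s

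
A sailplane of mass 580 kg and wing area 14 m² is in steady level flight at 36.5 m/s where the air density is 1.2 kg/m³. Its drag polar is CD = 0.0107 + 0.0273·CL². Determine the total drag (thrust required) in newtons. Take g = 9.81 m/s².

Weight W = mg = 580 × 9.81 = 5689.8 N; in level flight L = W.
Dynamic pressure q = 0.5 × 1.2 × 36.5² = 799.3 Pa.
Required CL = L/(qS) = 5689.8/(799.3·14) = 0.5084.
CD = 0.0107 + 0.0273 × 0.5084² = 0.01776.
D = q·S·CD = 799.3 × 14 × 0.01776 = 198.7 N

D = 199 N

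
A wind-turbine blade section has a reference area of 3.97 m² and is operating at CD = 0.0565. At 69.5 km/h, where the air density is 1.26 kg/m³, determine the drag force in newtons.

D = 52.7 N

Convert speed: v = 69.5 km/h ÷ 3.6 = 19.31 m/s.
Dynamic pressure q = ½ρv² = ½ × 1.26 × 19.31² = 234.8 Pa.
D = q·S·CD = 234.8 × 3.97 × 0.0565 = 52.7 N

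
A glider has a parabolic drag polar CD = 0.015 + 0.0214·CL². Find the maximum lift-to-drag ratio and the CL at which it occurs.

(L/D)max = 27.9, at CL = 0.837

For CD = CD0 + K·CL², (L/D)max occurs at CL* = √(CD0/K) and equals 1/(2√(K·CD0)).
(L/D)max = 1/(2√(0.0214 × 0.015)) = 1/(2 × 0.01792) = 27.9
CL* = √(0.015/0.0214) = 0.837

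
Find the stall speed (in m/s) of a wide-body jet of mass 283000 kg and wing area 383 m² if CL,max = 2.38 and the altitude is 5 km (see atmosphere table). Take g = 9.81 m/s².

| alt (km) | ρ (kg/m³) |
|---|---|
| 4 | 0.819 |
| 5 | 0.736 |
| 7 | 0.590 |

V_stall = 91 m/s

At 5 km, from the table: ρ = 0.736 kg/m³.
Weight W = mg = 283000 × 9.81 = 2.776×10^6 N.
V_stall = √(2W/(ρ·S·CL,max)) = √(2 × 2.776×10^6 / (0.736 × 383 × 2.38))
V_stall = √8276 = 91 m/s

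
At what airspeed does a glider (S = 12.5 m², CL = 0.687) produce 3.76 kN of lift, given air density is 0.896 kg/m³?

v = 31.3 m/s

L = ½ρv²S·CL ⇒ v = √(2L/(ρ·S·CL))
v = √(2 × 3760 / (0.896 × 12.5 × 0.687)) = √977.3 = 31.3 m/s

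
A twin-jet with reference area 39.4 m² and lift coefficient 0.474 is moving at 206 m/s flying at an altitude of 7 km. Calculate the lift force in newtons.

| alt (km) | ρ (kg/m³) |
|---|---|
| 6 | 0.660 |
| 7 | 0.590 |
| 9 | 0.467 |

At 7 km, from the table: ρ = 0.590 kg/m³.
Dynamic pressure q = ½ρv² = ½ × 0.59 × 206² = 12520 Pa.
L = q·S·CL = 12520 × 39.4 × 0.474 = 2.34×10^5 N ≈ 234 kN

L = 2.34×10^5 N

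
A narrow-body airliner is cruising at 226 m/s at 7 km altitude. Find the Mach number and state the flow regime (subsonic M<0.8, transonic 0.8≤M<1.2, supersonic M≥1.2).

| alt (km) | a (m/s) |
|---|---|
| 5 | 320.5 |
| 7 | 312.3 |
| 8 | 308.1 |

M = 0.724 (subsonic)

At 7 km, from the table: a = 312.3 m/s.
M = v/a = 226 / 312.3 = 0.724
M = 0.724 → subsonic.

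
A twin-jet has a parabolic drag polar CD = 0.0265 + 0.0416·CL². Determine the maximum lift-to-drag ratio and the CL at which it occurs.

(L/D)max = 15.1, at CL = 0.798

For CD = CD0 + K·CL², (L/D)max occurs at CL* = √(CD0/K) and equals 1/(2√(K·CD0)).
(L/D)max = 1/(2√(0.0416 × 0.0265)) = 1/(2 × 0.0332) = 15.1
CL* = √(0.0265/0.0416) = 0.798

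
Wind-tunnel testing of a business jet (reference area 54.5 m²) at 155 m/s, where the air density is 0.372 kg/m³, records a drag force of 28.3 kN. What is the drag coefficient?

From D = ½ρv²S·CD, rearranging gives CD = 2D/(ρv²S).
CD = 2 × 28300 / (0.372 × 155² × 54.5) = 0.116

CD = 0.116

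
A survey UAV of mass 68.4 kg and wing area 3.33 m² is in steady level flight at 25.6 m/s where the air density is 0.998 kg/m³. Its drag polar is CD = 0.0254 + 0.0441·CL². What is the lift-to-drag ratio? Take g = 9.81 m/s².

L/D = 14.6

Level flight ⇒ L = W = m·g = 68.4 × 9.81 = 671 N.
Dynamic pressure q = 0.5 × 0.998 × 25.6² = 327 Pa.
CL = W/(q·S) = 671 / (327 × 3.33) = 0.6162.
CD = 0.0254 + 0.0441 × 0.6162² = 0.04214.
L/D = CL/CD = 0.6162 / 0.04214 = 14.6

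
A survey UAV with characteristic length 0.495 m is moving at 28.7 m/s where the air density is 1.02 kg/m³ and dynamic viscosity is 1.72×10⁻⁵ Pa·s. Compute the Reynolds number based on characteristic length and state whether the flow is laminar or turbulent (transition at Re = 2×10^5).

Re = 8.42×10^5 (turbulent)

Re = ρ·v·c/μ = 1.02 × 28.7 × 0.495 / (1.72×10⁻⁵) = 8.42×10^5
Since 8.42×10^5 > 2×10^5, the flow is turbulent.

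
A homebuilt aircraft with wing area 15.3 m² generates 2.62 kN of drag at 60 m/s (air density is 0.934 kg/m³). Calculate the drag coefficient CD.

CD = 0.102

From D = ½ρv²S·CD, rearranging gives CD = 2D/(ρv²S).
CD = 2 × 2620 / (0.934 × 60² × 15.3) = 0.102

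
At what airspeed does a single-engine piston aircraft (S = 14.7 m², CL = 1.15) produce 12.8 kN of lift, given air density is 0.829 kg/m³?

v = 42.7 m/s

L = ½ρv²S·CL ⇒ v = √(2L/(ρ·S·CL))
v = √(2 × 12800 / (0.829 × 14.7 × 1.15)) = √1827 = 42.7 m/s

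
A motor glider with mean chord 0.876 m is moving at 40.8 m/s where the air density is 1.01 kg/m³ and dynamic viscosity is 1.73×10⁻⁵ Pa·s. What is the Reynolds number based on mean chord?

Re = ρ·v·c/μ = 1.01 × 40.8 × 0.876 / (1.73×10⁻⁵) = 2.09×10^6

Re = 2.09×10^6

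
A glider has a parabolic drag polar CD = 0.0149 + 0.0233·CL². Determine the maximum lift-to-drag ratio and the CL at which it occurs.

For CD = CD0 + K·CL², (L/D)max occurs at CL* = √(CD0/K) and equals 1/(2√(K·CD0)).
(L/D)max = 1/(2√(0.0233 × 0.0149)) = 1/(2 × 0.01863) = 26.8
CL* = √(0.0149/0.0233) = 0.8

(L/D)max = 26.8, at CL = 0.8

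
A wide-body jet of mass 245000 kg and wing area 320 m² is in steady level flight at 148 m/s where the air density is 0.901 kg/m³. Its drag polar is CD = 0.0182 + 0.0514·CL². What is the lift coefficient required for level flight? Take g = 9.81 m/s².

CL = 0.761

Level flight ⇒ L = W = m·g = 245000 × 9.81 = 2.4034×10^6 N.
q = ½ρv² = ½ × 0.901 × 148² = 9868 Pa.
Required CL = L/(qS) = 2.4034×10^6/(9868·320) = 0.7611.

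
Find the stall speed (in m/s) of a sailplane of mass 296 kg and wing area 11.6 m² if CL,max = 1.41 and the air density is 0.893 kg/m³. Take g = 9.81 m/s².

V_stall = 19.9 m/s

Stall occurs when L = W at CL,max. W = mg = 296 × 9.81 = 2904 N.
V_stall = √(2W/(ρ·S·CL,max)) = √(2 × 2904 / (0.893 × 11.6 × 1.41))
V_stall = √397.6 = 19.9 m/s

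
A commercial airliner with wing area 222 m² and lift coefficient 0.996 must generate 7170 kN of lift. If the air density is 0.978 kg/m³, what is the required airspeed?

v = 258 m/s

L = ½ρv²S·CL ⇒ v = √(2L/(ρ·S·CL))
v = √(2 × 7.17×10^6 / (0.978 × 222 × 0.996)) = √66310 = 258 m/s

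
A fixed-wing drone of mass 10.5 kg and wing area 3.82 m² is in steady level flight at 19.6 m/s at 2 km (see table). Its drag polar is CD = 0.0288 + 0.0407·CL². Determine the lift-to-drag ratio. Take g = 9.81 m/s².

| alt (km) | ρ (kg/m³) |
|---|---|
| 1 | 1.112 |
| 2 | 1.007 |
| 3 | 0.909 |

At 2 km, from the table: ρ = 1.007 kg/m³.
Level flight ⇒ L = W = m·g = 10.5 × 9.81 = 103.01 N.
Dynamic pressure q = 0.5 × 1.007 × 19.6² = 193.4 Pa.
Required CL = L/(qS) = 103.01/(193.4·3.82) = 0.1394.
CD = 0.0288 + 0.0407 × 0.1394² = 0.02959.
L/D = CL/CD = 0.1394 / 0.02959 = 4.71

L/D = 4.71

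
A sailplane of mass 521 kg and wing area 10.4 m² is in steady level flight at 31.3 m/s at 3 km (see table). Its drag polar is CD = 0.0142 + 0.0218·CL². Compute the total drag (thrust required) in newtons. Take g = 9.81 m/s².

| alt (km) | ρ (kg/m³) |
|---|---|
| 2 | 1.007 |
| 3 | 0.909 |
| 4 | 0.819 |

At 3 km, from the table: ρ = 0.909 kg/m³.
Weight W = mg = 521 × 9.81 = 5111 N; in level flight L = W.
q = ½ρv² = ½ × 0.909 × 31.3² = 445.3 Pa.
CL = 2W/(ρv²S) = 2×5111/(0.909×31.3²×10.4) = 1.104.
CD = 0.0142 + 0.0218 × 1.104² = 0.04076.
D = q·S·CD = 445.3 × 10.4 × 0.04076 = 188.7 N

D = 189 N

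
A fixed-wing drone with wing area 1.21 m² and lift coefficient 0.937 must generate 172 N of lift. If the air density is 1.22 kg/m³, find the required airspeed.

L = ½ρv²S·CL ⇒ v = √(2L/(ρ·S·CL))
v = √(2 × 172 / (1.22 × 1.21 × 0.937)) = √248.7 = 15.8 m/s

v = 15.8 m/s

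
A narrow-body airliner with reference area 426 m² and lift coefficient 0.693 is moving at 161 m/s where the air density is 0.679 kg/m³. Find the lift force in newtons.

Dynamic pressure q = ½ρv² = ½ × 0.679 × 161² = 8800 Pa.
L = q·S·CL = 8800 × 426 × 0.693 = 2.6×10^6 N ≈ 2600 kN

L = 2.6×10^6 N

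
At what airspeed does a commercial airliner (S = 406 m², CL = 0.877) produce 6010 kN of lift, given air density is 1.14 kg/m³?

v = 172 m/s

L = ½ρv²S·CL ⇒ v = √(2L/(ρ·S·CL))
v = √(2 × 6.01×10^6 / (1.14 × 406 × 0.877)) = √29610 = 172 m/s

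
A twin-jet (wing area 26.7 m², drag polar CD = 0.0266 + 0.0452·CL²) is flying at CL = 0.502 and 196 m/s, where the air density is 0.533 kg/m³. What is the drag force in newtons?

CD = 0.0266 + 0.0452 × 0.502² = 0.03799
D = ½ρv²S·CD = ½ × 0.533 × 196² × 26.7 × 0.03799 = 10400 N

D = 10400 N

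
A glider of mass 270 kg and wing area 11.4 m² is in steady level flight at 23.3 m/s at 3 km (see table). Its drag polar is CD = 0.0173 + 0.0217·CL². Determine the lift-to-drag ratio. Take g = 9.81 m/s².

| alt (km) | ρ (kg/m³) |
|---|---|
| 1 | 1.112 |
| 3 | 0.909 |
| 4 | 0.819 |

At 3 km, from the table: ρ = 0.909 kg/m³.
In steady level flight, lift balances weight: W = mg = 270 × 9.81 = 2648.7 N.
q = ½ρv² = ½ × 0.909 × 23.3² = 246.7 Pa.
CL = 2W/(ρv²S) = 2×2648.7/(0.909×23.3²×11.4) = 0.9416.
CD = 0.0173 + 0.0217 × 0.9416² = 0.03654.
L/D = CL/CD = 0.9416 / 0.03654 = 25.8

L/D = 25.8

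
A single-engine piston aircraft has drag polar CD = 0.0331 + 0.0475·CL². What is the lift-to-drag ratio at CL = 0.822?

CD = 0.0331 + 0.0475 × 0.822² = 0.06519
L/D = CL/CD = 0.822 / 0.06519 = 12.6

L/D = 12.6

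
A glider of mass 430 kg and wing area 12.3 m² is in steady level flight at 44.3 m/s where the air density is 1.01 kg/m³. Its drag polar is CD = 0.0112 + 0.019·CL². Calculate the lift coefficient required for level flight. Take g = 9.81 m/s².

Level flight ⇒ L = W = m·g = 430 × 9.81 = 4218.3 N.
q = ½ρv² = ½ × 1.01 × 44.3² = 991.1 Pa.
Required CL = L/(qS) = 4218.3/(991.1·12.3) = 0.346.

CL = 0.346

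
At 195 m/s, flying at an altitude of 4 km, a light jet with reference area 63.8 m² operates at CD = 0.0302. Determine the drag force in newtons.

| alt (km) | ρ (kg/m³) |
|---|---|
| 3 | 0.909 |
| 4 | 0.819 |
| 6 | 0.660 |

D = 30000 N

At 4 km, from the table: ρ = 0.819 kg/m³.
Dynamic pressure q = ½ρv² = ½ × 0.819 × 195² = 15570 Pa.
D = q·S·CD = 15570 × 63.8 × 0.0302 = 30000 N ≈ 30 kN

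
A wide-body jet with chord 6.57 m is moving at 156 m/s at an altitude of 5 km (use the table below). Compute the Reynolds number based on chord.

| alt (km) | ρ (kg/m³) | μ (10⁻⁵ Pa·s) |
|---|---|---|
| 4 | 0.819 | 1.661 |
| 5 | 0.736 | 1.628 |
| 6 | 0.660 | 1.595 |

Re = 4.63×10^7

At 5 km, from the table: ρ = 0.736 kg/m³, μ = 1.628×10⁻⁵ Pa·s.
Re = ρ·v·c/μ = 0.736 × 156 × 6.57 / (1.628×10⁻⁵) = 4.63×10^7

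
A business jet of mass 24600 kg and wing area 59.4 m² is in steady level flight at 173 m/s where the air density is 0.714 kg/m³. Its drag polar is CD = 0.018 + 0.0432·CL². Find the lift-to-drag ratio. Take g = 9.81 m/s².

L/D = 15.7

In steady level flight, lift balances weight: W = mg = 24600 × 9.81 = 2.4133×10^5 N.
Dynamic pressure q = 0.5 × 0.714 × 173² = 10680 Pa.
Required CL = L/(qS) = 2.4133×10^5/(10680·59.4) = 0.3802.
CD = 0.018 + 0.0432 × 0.3802² = 0.02425.
L/D = CL/CD = 0.3802 / 0.02425 = 15.7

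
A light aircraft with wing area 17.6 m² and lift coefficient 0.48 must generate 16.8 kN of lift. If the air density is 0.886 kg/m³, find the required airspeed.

L = ½ρv²S·CL ⇒ v = √(2L/(ρ·S·CL))
v = √(2 × 16800 / (0.886 × 17.6 × 0.48)) = √4489 = 67 m/s

v = 67 m/s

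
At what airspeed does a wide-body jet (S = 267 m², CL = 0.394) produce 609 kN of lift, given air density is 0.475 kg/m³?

v = 156 m/s

L = ½ρv²S·CL ⇒ v = √(2L/(ρ·S·CL))
v = √(2 × 6.09×10^5 / (0.475 × 267 × 0.394)) = √24380 = 156 m/s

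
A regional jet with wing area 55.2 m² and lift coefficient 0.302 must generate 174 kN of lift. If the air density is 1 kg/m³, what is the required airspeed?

L = ½ρv²S·CL ⇒ v = √(2L/(ρ·S·CL))
v = √(2 × 1.74×10^5 / (1 × 55.2 × 0.302)) = √20880 = 144 m/s

v = 144 m/s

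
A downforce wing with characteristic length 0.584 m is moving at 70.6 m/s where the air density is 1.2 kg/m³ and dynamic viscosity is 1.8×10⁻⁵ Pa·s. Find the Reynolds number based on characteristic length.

Re = ρ·v·c/μ = 1.2 × 70.6 × 0.584 / (1.8×10⁻⁵) = 2.75×10^6

Re = 2.75×10^6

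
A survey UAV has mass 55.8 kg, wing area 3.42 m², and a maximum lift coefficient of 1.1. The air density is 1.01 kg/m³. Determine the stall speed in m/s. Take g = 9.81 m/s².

V_stall = 17 m/s

Stall occurs when L = W at CL,max. W = mg = 55.8 × 9.81 = 547.4 N.
V_stall = √(2W/(ρ·S·CL,max)) = √(2 × 547.4 / (1.01 × 3.42 × 1.1))
V_stall = √288.1 = 17 m/s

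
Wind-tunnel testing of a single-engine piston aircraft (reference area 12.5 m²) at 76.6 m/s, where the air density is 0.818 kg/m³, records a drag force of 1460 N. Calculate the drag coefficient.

CD = 0.0487

From D = ½ρv²S·CD, rearranging gives CD = 2D/(ρv²S).
CD = 2 × 1460 / (0.818 × 76.6² × 12.5) = 0.0487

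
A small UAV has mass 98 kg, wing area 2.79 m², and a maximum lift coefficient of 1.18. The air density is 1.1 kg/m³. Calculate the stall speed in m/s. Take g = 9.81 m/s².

At stall, lift equals weight: L = W = m·g = 98 × 9.81 = 961.4 N.
V_stall = √(2W/(ρ·S·CL,max)) = √(2 × 961.4 / (1.1 × 2.79 × 1.18))
V_stall = √530.9 = 23 m/s

V_stall = 23 m/s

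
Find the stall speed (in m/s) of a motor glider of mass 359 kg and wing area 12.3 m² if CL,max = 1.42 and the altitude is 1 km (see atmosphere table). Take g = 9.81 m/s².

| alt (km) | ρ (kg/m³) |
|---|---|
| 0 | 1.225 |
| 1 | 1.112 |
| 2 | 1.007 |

At 1 km, from the table: ρ = 1.112 kg/m³.
Stall occurs when L = W at CL,max. W = mg = 359 × 9.81 = 3522 N.
From L = ½ρV²S·CL,max = W: V_stall = √(2W/(ρSCL,max)) = √(2·3522/(1.112·12.3·1.42))
V_stall = √362.7 = 19 m/s

V_stall = 19 m/s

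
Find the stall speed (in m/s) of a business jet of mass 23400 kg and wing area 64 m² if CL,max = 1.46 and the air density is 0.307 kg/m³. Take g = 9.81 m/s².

Stall occurs when L = W at CL,max. W = mg = 23400 × 9.81 = 2.296×10^5 N.
From L = ½ρV²S·CL,max = W: V_stall = √(2W/(ρSCL,max)) = √(2·2.296×10^5/(0.307·64·1.46))
V_stall = √16000 = 127 m/s

V_stall = 127 m/s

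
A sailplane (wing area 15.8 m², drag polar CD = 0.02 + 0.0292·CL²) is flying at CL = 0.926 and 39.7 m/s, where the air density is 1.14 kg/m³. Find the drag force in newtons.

CD = 0.02 + 0.0292 × 0.926² = 0.04504
D = ½ρv²S·CD = ½ × 1.14 × 39.7² × 15.8 × 0.04504 = 639 N

D = 639 N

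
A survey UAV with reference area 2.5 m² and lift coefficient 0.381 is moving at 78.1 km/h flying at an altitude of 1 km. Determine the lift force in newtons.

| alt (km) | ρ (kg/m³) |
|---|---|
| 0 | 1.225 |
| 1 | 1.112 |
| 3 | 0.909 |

At 1 km, from the table: ρ = 1.112 kg/m³.
Convert speed: v = 78.1 km/h ÷ 3.6 = 21.69 m/s.
Dynamic pressure q = ½ρv² = ½ × 1.112 × 21.69² = 261.7 Pa.
L = q·S·CL = 261.7 × 2.5 × 0.381 = 249 N

L = 249 N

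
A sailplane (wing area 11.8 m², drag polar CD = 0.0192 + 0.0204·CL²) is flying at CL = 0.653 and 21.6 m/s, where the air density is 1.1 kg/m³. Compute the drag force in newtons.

CD = 0.0192 + 0.0204 × 0.653² = 0.0279
D = ½ρv²S·CD = ½ × 1.1 × 21.6² × 11.8 × 0.0279 = 84.5 N

D = 84.5 N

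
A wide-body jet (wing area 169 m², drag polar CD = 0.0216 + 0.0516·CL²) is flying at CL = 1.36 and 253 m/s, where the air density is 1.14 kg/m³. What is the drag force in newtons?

CD = 0.0216 + 0.0516 × 1.36² = 0.117
D = ½ρv²S·CD = ½ × 1.14 × 253² × 169 × 0.117 = 7.22×10^5 N

D = 7.22×10^5 N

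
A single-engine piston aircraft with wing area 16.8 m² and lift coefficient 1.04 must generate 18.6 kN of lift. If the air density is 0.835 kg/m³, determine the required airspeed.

v = 50.5 m/s

L = ½ρv²S·CL ⇒ v = √(2L/(ρ·S·CL))
v = √(2 × 18600 / (0.835 × 16.8 × 1.04)) = √2550 = 50.5 m/s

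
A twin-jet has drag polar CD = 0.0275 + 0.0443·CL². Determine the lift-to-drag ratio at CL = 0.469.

CD = 0.0275 + 0.0443 × 0.469² = 0.03724
L/D = CL/CD = 0.469 / 0.03724 = 12.6

L/D = 12.6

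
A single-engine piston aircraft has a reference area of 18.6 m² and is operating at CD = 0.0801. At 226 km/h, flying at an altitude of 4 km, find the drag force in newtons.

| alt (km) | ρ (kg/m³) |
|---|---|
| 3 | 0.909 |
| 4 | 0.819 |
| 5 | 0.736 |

At 4 km, from the table: ρ = 0.819 kg/m³.
Convert speed: v = 226 km/h ÷ 3.6 = 62.78 m/s.
Dynamic pressure q = ½ρv² = ½ × 0.819 × 62.78² = 1614 Pa.
D = q·S·CD = 1614 × 18.6 × 0.0801 = 2400 N

D = 2400 N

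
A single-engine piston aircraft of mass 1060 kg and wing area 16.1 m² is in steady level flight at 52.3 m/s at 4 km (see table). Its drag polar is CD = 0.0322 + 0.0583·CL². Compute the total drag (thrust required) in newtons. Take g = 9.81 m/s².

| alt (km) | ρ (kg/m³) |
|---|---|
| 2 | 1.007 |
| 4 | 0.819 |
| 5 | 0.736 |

D = 930 N

At 4 km, from the table: ρ = 0.819 kg/m³.
Weight W = mg = 1060 × 9.81 = 10399 N; in level flight L = W.
Dynamic pressure q = 0.5 × 0.819 × 52.3² = 1120 Pa.
CL = W/(q·S) = 10399 / (1120 × 16.1) = 0.5766.
CD = 0.0322 + 0.0583 × 0.5766² = 0.05158.
D = q·S·CD = 1120 × 16.1 × 0.05158 = 930.3 N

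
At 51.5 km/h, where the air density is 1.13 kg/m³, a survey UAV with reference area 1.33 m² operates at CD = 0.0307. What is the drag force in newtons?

D = 4.72 N

Convert speed: v = 51.5 km/h ÷ 3.6 = 14.31 m/s.
D = ½ρv²S·CD = ½ × 1.13 × 14.31² × 1.33 × 0.0307 = 4.72 N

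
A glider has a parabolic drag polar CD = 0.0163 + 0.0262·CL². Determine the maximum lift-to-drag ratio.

(L/D)max = 24.2

For CD = CD0 + K·CL², (L/D)max occurs at CL* = √(CD0/K) and equals 1/(2√(K·CD0)).
(L/D)max = 1/(2√(0.0262 × 0.0163)) = 1/(2 × 0.02067) = 24.2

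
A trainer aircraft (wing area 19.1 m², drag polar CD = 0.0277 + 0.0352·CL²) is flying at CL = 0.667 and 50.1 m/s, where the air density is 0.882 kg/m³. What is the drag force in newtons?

D = 917 N

CD = 0.0277 + 0.0352 × 0.667² = 0.04336
D = ½ρv²S·CD = ½ × 0.882 × 50.1² × 19.1 × 0.04336 = 917 N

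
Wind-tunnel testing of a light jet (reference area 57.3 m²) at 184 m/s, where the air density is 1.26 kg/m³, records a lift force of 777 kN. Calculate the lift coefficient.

CL = 0.636

From L = ½ρv²S·CL, rearranging gives CL = 2L/(ρv²S).
CL = 2 × 7.77×10^5 / (1.26 × 184² × 57.3) = 0.636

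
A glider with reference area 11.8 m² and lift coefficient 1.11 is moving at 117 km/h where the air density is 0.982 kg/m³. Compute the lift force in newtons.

Convert speed: v = 117 km/h ÷ 3.6 = 32.5 m/s.
L = ½ρv²S·CL = ½ × 0.982 × 32.5² × 11.8 × 1.11 = 6790 N ≈ 6.79 kN

L = 6790 N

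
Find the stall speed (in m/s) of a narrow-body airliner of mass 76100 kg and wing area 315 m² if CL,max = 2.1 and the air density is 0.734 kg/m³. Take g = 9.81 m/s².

V_stall = 55.5 m/s

At stall, lift equals weight: L = W = m·g = 76100 × 9.81 = 7.465×10^5 N.
From L = ½ρV²S·CL,max = W: V_stall = √(2W/(ρSCL,max)) = √(2·7.465×10^5/(0.734·315·2.1))
V_stall = √3075 = 55.5 m/s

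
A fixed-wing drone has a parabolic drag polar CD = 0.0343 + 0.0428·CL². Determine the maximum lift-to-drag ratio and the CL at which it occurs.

For CD = CD0 + K·CL², (L/D)max occurs at CL* = √(CD0/K) and equals 1/(2√(K·CD0)).
(L/D)max = 1/(2√(0.0428 × 0.0343)) = 1/(2 × 0.03832) = 13
CL* = √(0.0343/0.0428) = 0.895

(L/D)max = 13, at CL = 0.895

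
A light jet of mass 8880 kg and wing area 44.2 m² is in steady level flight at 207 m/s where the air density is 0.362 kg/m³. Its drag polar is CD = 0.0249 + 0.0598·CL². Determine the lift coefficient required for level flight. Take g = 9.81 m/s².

CL = 0.254

Level flight ⇒ L = W = m·g = 8880 × 9.81 = 87113 N.
q = ½ρv² = ½ × 0.362 × 207² = 7756 Pa.
CL = 2W/(ρv²S) = 2×87113/(0.362×207²×44.2) = 0.2541.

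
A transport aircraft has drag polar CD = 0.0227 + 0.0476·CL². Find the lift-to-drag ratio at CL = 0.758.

CD = 0.0227 + 0.0476 × 0.758² = 0.05005
L/D = CL/CD = 0.758 / 0.05005 = 15.1

L/D = 15.1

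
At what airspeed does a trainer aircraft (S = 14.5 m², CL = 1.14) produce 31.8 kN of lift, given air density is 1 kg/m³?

L = ½ρv²S·CL ⇒ v = √(2L/(ρ·S·CL))
v = √(2 × 31800 / (1 × 14.5 × 1.14)) = √3848 = 62 m/s

v = 62 m/s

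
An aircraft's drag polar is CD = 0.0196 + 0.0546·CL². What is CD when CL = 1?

CD = 0.0742

CD = 0.0196 + 0.0546 × 1² = 0.0196 + 0.0546 = 0.0742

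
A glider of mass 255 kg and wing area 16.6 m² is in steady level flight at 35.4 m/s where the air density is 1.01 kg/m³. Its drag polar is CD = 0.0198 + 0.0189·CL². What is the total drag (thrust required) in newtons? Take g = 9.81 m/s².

Weight W = mg = 255 × 9.81 = 2501.6 N; in level flight L = W.
q = ½ρv² = ½ × 1.01 × 35.4² = 632.8 Pa.
Required CL = L/(qS) = 2501.6/(632.8·16.6) = 0.2381.
CD = 0.0198 + 0.0189 × 0.2381² = 0.02087.
D = q·S·CD = 632.8 × 16.6 × 0.02087 = 219.3 N

D = 219 N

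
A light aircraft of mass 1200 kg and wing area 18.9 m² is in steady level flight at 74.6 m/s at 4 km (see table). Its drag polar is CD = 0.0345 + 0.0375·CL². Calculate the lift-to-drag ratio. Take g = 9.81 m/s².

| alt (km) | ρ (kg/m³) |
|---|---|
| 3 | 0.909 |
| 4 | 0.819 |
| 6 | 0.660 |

L/D = 7.33

At 4 km, from the table: ρ = 0.819 kg/m³.
In steady level flight, lift balances weight: W = mg = 1200 × 9.81 = 11772 N.
Dynamic pressure q = 0.5 × 0.819 × 74.6² = 2279 Pa.
Required CL = L/(qS) = 11772/(2279·18.9) = 0.2733.
CD = 0.0345 + 0.0375 × 0.2733² = 0.0373.
L/D = CL/CD = 0.2733 / 0.0373 = 7.33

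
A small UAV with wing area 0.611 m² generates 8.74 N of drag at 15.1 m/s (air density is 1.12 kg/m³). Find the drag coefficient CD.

From D = ½ρv²S·CD, rearranging gives CD = 2D/(ρv²S).
CD = 2 × 8.74 / (1.12 × 15.1² × 0.611) = 0.112

CD = 0.112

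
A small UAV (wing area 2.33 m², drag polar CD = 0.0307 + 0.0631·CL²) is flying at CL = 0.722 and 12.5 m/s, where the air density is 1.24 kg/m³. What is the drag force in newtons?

CD = 0.0307 + 0.0631 × 0.722² = 0.06359
D = ½ρv²S·CD = ½ × 1.24 × 12.5² × 2.33 × 0.06359 = 14.4 N

D = 14.4 N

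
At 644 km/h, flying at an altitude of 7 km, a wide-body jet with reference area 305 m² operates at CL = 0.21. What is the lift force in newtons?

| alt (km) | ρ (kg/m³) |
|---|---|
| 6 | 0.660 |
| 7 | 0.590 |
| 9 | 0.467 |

L = 6.05×10^5 N

At 7 km, from the table: ρ = 0.590 kg/m³.
Convert speed: v = 644 km/h ÷ 3.6 = 178.9 m/s.
L = ½ρv²S·CL = ½ × 0.59 × 178.9² × 305 × 0.21 = 6.05×10^5 N ≈ 605 kN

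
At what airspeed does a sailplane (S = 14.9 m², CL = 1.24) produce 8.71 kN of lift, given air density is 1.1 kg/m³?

L = ½ρv²S·CL ⇒ v = √(2L/(ρ·S·CL))
v = √(2 × 8710 / (1.1 × 14.9 × 1.24)) = √857.1 = 29.3 m/s

v = 29.3 m/s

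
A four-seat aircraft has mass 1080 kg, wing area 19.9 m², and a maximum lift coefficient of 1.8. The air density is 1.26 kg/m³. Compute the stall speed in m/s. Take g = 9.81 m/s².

V_stall = 21.7 m/s

Weight W = mg = 1080 × 9.81 = 10590 N.
From L = ½ρV²S·CL,max = W: V_stall = √(2W/(ρSCL,max)) = √(2·10590/(1.26·19.9·1.8))
V_stall = √469.5 = 21.7 m/s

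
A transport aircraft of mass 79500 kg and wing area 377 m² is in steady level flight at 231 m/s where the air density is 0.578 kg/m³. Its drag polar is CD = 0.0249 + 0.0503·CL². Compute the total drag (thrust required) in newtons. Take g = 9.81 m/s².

D = 1.5×10^5 N

In steady level flight, lift balances weight: W = mg = 79500 × 9.81 = 7.799×10^5 N.
Dynamic pressure q = 0.5 × 0.578 × 231² = 15420 Pa.
CL = 2W/(ρv²S) = 2×7.799×10^5/(0.578×231²×377) = 0.1341.
CD = 0.0249 + 0.0503 × 0.1341² = 0.02581.
D = q·S·CD = 15420 × 377 × 0.02581 = 1.5×10^5 N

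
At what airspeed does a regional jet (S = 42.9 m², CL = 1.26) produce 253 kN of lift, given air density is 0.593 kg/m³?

L = ½ρv²S·CL ⇒ v = √(2L/(ρ·S·CL))
v = √(2 × 2.53×10^5 / (0.593 × 42.9 × 1.26)) = √15790 = 126 m/s

v = 126 m/s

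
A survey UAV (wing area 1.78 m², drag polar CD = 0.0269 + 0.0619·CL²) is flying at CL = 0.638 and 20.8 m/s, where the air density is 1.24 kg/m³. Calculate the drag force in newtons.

D = 24.9 N

CD = 0.0269 + 0.0619 × 0.638² = 0.0521
D = ½ρv²S·CD = ½ × 1.24 × 20.8² × 1.78 × 0.0521 = 24.9 N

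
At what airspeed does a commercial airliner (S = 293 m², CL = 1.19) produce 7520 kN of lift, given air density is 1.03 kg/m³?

v = 205 m/s

L = ½ρv²S·CL ⇒ v = √(2L/(ρ·S·CL))
v = √(2 × 7.52×10^6 / (1.03 × 293 × 1.19)) = √41880 = 205 m/s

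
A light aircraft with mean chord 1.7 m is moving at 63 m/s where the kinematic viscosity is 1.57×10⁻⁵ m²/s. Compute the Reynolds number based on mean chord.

Re = v·c/ν = 63 × 1.7 / (1.57×10⁻⁵) = 6.82×10^6

Re = 6.82×10^6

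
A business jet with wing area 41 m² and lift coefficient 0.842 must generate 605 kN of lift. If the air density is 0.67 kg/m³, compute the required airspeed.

v = 229 m/s

L = ½ρv²S·CL ⇒ v = √(2L/(ρ·S·CL))
v = √(2 × 6.05×10^5 / (0.67 × 41 × 0.842)) = √52310 = 229 m/s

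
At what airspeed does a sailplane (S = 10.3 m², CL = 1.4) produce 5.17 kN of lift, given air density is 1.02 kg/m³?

L = ½ρv²S·CL ⇒ v = √(2L/(ρ·S·CL))
v = √(2 × 5170 / (1.02 × 10.3 × 1.4)) = √703 = 26.5 m/s

v = 26.5 m/s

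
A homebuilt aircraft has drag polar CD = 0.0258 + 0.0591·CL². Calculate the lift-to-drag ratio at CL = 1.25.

CD = 0.0258 + 0.0591 × 1.25² = 0.1181
L/D = CL/CD = 1.25 / 0.1181 = 10.6

L/D = 10.6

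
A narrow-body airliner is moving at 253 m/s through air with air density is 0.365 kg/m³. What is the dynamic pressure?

q = ½ρv² = ½ × 0.365 × 253² = 11700 Pa

q = 11700 Pa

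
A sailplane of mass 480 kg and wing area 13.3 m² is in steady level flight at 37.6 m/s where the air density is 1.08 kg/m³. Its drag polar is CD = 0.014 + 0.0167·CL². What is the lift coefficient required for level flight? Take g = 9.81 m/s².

In steady level flight, lift balances weight: W = mg = 480 × 9.81 = 4708.8 N.
Dynamic pressure q = 0.5 × 1.08 × 37.6² = 763.4 Pa.
CL = W/(q·S) = 4708.8 / (763.4 × 13.3) = 0.4638.

CL = 0.464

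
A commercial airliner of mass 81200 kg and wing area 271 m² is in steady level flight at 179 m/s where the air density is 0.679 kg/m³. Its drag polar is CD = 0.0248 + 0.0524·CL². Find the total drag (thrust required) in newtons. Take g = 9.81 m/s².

D = 84400 N

Weight W = mg = 81200 × 9.81 = 7.9657×10^5 N; in level flight L = W.
q = ½ρv² = ½ × 0.679 × 179² = 10880 Pa.
CL = 2W/(ρv²S) = 2×7.9657×10^5/(0.679×179²×271) = 0.2702.
CD = 0.0248 + 0.0524 × 0.2702² = 0.02863.
D = q·S·CD = 10880 × 271 × 0.02863 = 84390 N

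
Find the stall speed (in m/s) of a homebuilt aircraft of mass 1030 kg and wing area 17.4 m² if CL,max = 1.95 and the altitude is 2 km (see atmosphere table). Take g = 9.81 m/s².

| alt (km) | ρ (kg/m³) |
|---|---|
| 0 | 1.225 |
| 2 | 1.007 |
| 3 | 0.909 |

V_stall = 24.3 m/s

At 2 km, from the table: ρ = 1.007 kg/m³.
Stall occurs when L = W at CL,max. W = mg = 1030 × 9.81 = 10100 N.
V_stall = √(2W/(ρ·S·CL,max)) = √(2 × 10100 / (1.007 × 17.4 × 1.95))
V_stall = √591.5 = 24.3 m/s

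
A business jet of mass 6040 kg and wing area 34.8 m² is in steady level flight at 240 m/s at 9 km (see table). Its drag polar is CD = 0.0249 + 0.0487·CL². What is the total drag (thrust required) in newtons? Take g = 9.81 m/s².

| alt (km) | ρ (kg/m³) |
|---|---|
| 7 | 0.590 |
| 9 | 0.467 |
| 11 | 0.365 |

D = 12000 N

At 9 km, from the table: ρ = 0.467 kg/m³.
Weight W = mg = 6040 × 9.81 = 59252 N; in level flight L = W.
Dynamic pressure q = 0.5 × 0.467 × 240² = 13450 Pa.
CL = 2W/(ρv²S) = 2×59252/(0.467×240²×34.8) = 0.1266.
CD = 0.0249 + 0.0487 × 0.1266² = 0.02568.
D = q·S·CD = 13450 × 34.8 × 0.02568 = 12020 N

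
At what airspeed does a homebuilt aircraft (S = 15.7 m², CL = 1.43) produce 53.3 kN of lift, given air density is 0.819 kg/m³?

v = 76.1 m/s

L = ½ρv²S·CL ⇒ v = √(2L/(ρ·S·CL))
v = √(2 × 53300 / (0.819 × 15.7 × 1.43)) = √5797 = 76.1 m/s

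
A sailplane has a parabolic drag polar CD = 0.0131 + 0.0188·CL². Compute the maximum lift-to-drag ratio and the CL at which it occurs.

For CD = CD0 + K·CL², (L/D)max occurs at CL* = √(CD0/K) and equals 1/(2√(K·CD0)).
(L/D)max = 1/(2√(0.0188 × 0.0131)) = 1/(2 × 0.01569) = 31.9
CL* = √(0.0131/0.0188) = 0.835

(L/D)max = 31.9, at CL = 0.835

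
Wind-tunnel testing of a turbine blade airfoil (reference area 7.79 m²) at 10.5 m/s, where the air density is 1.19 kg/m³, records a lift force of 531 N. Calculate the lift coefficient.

CL = 1.04

From L = ½ρv²S·CL, rearranging gives CL = 2L/(ρv²S).
CL = 2 × 531 / (1.19 × 10.5² × 7.79) = 1.04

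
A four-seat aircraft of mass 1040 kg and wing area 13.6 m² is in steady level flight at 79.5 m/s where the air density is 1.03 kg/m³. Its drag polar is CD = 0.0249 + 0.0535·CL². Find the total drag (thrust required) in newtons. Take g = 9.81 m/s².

D = 1230 N

In steady level flight, lift balances weight: W = mg = 1040 × 9.81 = 10202 N.
q = ½ρv² = ½ × 1.03 × 79.5² = 3255 Pa.
Required CL = L/(qS) = 10202/(3255·13.6) = 0.2305.
CD = 0.0249 + 0.0535 × 0.2305² = 0.02774.
D = q·S·CD = 3255 × 13.6 × 0.02774 = 1228 N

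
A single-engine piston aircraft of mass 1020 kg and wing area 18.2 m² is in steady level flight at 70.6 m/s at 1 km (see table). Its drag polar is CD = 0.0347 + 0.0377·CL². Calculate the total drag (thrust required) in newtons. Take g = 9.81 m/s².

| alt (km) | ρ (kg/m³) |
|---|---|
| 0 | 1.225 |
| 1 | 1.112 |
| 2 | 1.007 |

At 1 km, from the table: ρ = 1.112 kg/m³.
Level flight ⇒ L = W = m·g = 1020 × 9.81 = 10006 N.
Dynamic pressure q = 0.5 × 1.112 × 70.6² = 2771 Pa.
Required CL = L/(qS) = 10006/(2771·18.2) = 0.1984.
CD = 0.0347 + 0.0377 × 0.1984² = 0.03618.
D = q·S·CD = 2771 × 18.2 × 0.03618 = 1825 N

D = 1830 N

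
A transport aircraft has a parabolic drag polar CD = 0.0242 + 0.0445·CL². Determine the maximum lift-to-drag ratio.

(L/D)max = 15.2

For CD = CD0 + K·CL², (L/D)max occurs at CL* = √(CD0/K) and equals 1/(2√(K·CD0)).
(L/D)max = 1/(2√(0.0445 × 0.0242)) = 1/(2 × 0.03282) = 15.2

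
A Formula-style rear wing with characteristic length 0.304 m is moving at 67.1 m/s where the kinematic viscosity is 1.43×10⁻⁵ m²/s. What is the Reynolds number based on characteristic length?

Re = v·c/ν = 67.1 × 0.304 / (1.43×10⁻⁵) = 1.43×10^6

Re = 1.43×10^6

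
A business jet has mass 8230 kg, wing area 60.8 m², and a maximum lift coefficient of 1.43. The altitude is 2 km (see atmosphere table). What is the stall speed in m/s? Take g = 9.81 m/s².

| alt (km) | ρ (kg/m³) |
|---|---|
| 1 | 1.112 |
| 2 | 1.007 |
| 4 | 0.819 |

At 2 km, from the table: ρ = 1.007 kg/m³.
At stall, lift equals weight: L = W = m·g = 8230 × 9.81 = 80740 N.
V_stall = √(2W/(ρ·S·CL,max)) = √(2 × 80740 / (1.007 × 60.8 × 1.43))
V_stall = √1844 = 42.9 m/s

V_stall = 42.9 m/s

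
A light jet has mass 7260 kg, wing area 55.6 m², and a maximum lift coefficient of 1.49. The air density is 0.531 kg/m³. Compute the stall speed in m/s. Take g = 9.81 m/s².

V_stall = 56.9 m/s

Stall occurs when L = W at CL,max. W = mg = 7260 × 9.81 = 71220 N.
From L = ½ρV²S·CL,max = W: V_stall = √(2W/(ρSCL,max)) = √(2·71220/(0.531·55.6·1.49))
V_stall = √3238 = 56.9 m/s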